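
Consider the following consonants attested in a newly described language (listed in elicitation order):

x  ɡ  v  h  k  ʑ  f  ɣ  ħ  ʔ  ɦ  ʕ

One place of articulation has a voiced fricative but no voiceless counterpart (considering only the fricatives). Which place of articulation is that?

Voiceless: /f/ (labiodental), /x/ (velar), /ħ/ (pharyngeal), /h/ (glottal).
Voiced: /v/ (labiodental), /ʑ/ (alveolo-palatal), /ɣ/ (velar), /ʕ/ (pharyngeal), /ɦ/ (glottal).
Every place of articulation has a voiceless member except alveolo-palatal, where /ɕ/ would be expected.

alveolo-palatal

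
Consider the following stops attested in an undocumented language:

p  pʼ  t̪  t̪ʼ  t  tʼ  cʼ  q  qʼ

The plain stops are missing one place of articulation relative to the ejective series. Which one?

place of articulation  plain     ejective
bilabial          p         pʼ      
dental            t̪        t̪ʼ     
alveolar          t         tʼ      
palatal           —         cʼ      
uvular            q         qʼ      
Every place of articulation has a plain member except palatal, where /c/ would be expected.

palatal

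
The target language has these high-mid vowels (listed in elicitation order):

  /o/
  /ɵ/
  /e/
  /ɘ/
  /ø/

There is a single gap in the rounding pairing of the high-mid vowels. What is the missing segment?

Unrounded: /e/ (front), /ɘ/ (central).
Rounded: /ø/ (front), /ɵ/ (central), /o/ (back).
The back row has no unrounded member, so the gap is the back unrounded vowel /ɤ/.

/ɤ/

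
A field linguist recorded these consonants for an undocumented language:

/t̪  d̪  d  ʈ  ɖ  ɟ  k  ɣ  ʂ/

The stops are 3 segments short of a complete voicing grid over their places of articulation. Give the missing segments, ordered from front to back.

dental: voiceless /t̪/, voiced /d̪/.
alveolar: voiceless —, voiced /d/.
retroflex: voiceless /ʈ/, voiced /ɖ/.
palatal: voiceless —, voiced /ɟ/.
velar: voiceless /k/, voiced —.
Gaps, from front to back: alveolar lacks voiceless (/t/); palatal lacks voiceless (/c/); velar lacks voiced (/ɡ/).

/t/, /c/, /ɡ/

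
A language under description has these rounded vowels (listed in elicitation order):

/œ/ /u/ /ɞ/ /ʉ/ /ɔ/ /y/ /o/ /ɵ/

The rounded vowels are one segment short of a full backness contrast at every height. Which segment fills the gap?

/ø/

Front: /y/ (high), /œ/ (low-mid).
Central: /ʉ/ (high), /ɵ/ (high-mid), /ɞ/ (low-mid).
Back: /u/ (high), /o/ (high-mid), /ɔ/ (low-mid).
The high-mid row has no front member, so the gap is the high-mid front rounded vowel /ø/.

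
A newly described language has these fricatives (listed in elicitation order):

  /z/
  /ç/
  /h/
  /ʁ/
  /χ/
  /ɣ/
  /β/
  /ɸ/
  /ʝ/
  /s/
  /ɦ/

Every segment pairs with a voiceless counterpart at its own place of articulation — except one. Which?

/ɣ/

Bilabial: /ɸ/ ~ /β/
Alveolar: /s/ ~ /z/
Palatal: /ç/ ~ /ʝ/
Uvular: /χ/ ~ /ʁ/
Glottal: /h/ ~ /ɦ/
Velar: only /ɣ/ (voiced); no voiceless partner.
So /ɣ/ is the unpaired segment.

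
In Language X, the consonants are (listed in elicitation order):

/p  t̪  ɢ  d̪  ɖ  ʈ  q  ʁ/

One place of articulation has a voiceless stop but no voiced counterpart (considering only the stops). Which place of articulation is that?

place of articulation  voiceless  voiced  
bilabial          p         —       
dental            t̪        d̪      
retroflex         ʈ         ɖ       
uvular            q         ɢ       
Every place of articulation has a voiced member except bilabial, where /b/ would be expected.

bilabial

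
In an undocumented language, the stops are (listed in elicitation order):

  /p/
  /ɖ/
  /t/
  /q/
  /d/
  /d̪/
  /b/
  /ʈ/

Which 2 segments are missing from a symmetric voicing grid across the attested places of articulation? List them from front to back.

place of articulation  voiceless  voiced  
bilabial          p         b       
dental            —         d̪      
alveolar          t         d       
retroflex         ʈ         ɖ       
uvular            q         —       
Gaps, from front to back: dental lacks voiceless (/t̪/); uvular lacks voiced (/ɢ/).

/t̪/, /ɢ/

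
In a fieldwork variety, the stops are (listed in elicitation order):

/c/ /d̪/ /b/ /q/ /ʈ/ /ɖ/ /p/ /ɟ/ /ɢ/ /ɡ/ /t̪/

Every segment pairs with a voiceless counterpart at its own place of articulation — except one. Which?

/ɡ/

Bilabial: /p/ ~ /b/
Dental: /t̪/ ~ /d̪/
Retroflex: /ʈ/ ~ /ɖ/
Palatal: /c/ ~ /ɟ/
Uvular: /q/ ~ /ɢ/
Velar: only /ɡ/ (voiced); no voiceless partner.
So /ɡ/ is the unpaired segment.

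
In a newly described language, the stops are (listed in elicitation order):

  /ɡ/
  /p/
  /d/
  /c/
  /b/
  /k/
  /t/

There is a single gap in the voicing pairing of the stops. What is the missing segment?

/ɟ/

Voiceless: /p/ (bilabial), /t/ (alveolar), /c/ (palatal), /k/ (velar).
Voiced: /b/ (bilabial), /d/ (alveolar), /ɡ/ (velar).
The palatal row has no voiced member, so the gap is the voiced palatal stop /ɟ/.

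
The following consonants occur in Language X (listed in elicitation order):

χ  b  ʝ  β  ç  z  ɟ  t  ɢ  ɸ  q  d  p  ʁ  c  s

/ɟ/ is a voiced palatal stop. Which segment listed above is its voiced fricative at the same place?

The voiced fricative at the same place is a voiced palatal fricative — in this inventory, /ʝ/.

/ʝ/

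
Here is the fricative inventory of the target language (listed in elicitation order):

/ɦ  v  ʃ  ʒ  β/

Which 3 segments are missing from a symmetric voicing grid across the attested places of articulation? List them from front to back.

/ɸ/, /f/, /h/

bilabial: voiceless —, voiced /β/.
labiodental: voiceless —, voiced /v/.
postalveolar: voiceless /ʃ/, voiced /ʒ/.
glottal: voiceless —, voiced /ɦ/.
Gaps, from front to back: bilabial lacks voiceless (/ɸ/); labiodental lacks voiceless (/f/); glottal lacks voiceless (/h/).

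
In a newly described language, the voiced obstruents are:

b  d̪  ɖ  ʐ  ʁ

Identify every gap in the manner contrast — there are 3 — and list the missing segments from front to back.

/β/, /ð/, /ɢ/

Stop: /b/ (bilabial), /d̪/ (dental), /ɖ/ (retroflex).
Fricative: /ʐ/ (retroflex), /ʁ/ (uvular).
Gaps, from front to back: bilabial lacks fricative (/β/); dental lacks fricative (/ð/); uvular lacks stop (/ɢ/).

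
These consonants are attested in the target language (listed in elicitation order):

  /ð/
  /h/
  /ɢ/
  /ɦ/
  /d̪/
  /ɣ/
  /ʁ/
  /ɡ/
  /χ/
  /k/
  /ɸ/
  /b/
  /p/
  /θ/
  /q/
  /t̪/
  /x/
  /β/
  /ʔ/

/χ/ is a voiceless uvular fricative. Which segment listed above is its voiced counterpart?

The voiced counterpart is a voiced uvular fricative — in this inventory, /ʁ/.

/ʁ/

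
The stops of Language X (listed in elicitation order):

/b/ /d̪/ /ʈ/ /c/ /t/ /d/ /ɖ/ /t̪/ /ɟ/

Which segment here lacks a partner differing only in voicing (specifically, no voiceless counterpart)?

Dental: /t̪/ ~ /d̪/
Alveolar: /t/ ~ /d/
Retroflex: /ʈ/ ~ /ɖ/
Palatal: /c/ ~ /ɟ/
Bilabial: only /b/ (voiced); no voiceless partner.
So /b/ is the unpaired segment.

/b/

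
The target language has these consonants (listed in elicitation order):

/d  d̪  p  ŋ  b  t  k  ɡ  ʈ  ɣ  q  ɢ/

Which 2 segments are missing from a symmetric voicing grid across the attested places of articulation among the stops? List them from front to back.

/t̪/, /ɖ/

bilabial: voiceless /p/, voiced /b/.
dental: voiceless —, voiced /d̪/.
alveolar: voiceless /t/, voiced /d/.
retroflex: voiceless /ʈ/, voiced —.
velar: voiceless /k/, voiced /ɡ/.
uvular: voiceless /q/, voiced /ɢ/.
Gaps, from front to back: dental lacks voiceless (/t̪/); retroflex lacks voiced (/ɖ/).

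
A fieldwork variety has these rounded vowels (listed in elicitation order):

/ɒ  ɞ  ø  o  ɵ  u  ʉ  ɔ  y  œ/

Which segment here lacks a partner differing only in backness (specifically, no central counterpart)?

/ɒ/

High: /y/ ~ /ʉ/ ~ /u/
High-mid: /ø/ ~ /ɵ/ ~ /o/
Low-mid: /œ/ ~ /ɞ/ ~ /ɔ/
Low: only /ɒ/ (back); no central partner.
So /ɒ/ is the unpaired segment.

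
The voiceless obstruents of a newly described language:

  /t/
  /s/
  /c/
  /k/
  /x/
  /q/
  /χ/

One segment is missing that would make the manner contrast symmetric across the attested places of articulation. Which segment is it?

Stop: /t/ (alveolar), /c/ (palatal), /k/ (velar), /q/ (uvular).
Fricative: /s/ (alveolar), /x/ (velar), /χ/ (uvular).
The palatal row has no fricative member, so the gap is the palatal fricative /ç/.

/ç/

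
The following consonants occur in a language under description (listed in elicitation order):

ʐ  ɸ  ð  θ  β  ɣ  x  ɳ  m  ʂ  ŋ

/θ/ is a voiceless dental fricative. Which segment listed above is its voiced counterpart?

/ð/

The voiced counterpart is a voiced dental fricative — in this inventory, /ð/.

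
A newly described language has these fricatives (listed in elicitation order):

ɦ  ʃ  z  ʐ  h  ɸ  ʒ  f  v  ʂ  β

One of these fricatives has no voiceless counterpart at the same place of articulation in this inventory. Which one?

/z/

Bilabial: /ɸ/ ~ /β/
Labiodental: /f/ ~ /v/
Postalveolar: /ʃ/ ~ /ʒ/
Retroflex: /ʂ/ ~ /ʐ/
Glottal: /h/ ~ /ɦ/
Alveolar: only /z/ (voiced); no voiceless partner.
So /z/ is the unpaired segment.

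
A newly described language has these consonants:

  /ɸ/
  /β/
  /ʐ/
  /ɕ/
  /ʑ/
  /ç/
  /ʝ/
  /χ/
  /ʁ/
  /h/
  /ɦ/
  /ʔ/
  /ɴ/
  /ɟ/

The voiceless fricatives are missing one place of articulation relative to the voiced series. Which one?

retroflex

bilabial: voiceless /ɸ/, voiced /β/.
retroflex: voiceless —, voiced /ʐ/.
alveolo-palatal: voiceless /ɕ/, voiced /ʑ/.
palatal: voiceless /ç/, voiced /ʝ/.
uvular: voiceless /χ/, voiced /ʁ/.
glottal: voiceless /h/, voiced /ɦ/.
Every place of articulation has a voiceless member except retroflex, where /ʂ/ would be expected.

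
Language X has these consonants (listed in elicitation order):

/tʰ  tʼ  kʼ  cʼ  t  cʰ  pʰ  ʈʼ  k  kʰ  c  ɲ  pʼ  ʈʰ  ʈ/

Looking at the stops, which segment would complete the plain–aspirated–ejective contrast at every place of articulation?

bilabial: plain —, aspirated /pʰ/, ejective /pʼ/.
alveolar: plain /t/, aspirated /tʰ/, ejective /tʼ/.
retroflex: plain /ʈ/, aspirated /ʈʰ/, ejective /ʈʼ/.
palatal: plain /c/, aspirated /cʰ/, ejective /cʼ/.
velar: plain /k/, aspirated /kʰ/, ejective /kʼ/.
The bilabial row has no plain member, so the gap is the plain bilabial stop /p/.

/p/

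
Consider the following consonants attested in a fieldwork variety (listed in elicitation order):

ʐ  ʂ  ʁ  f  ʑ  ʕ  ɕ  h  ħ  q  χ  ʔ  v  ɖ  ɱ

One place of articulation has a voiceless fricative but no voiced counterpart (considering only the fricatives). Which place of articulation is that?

glottal

labiodental: voiceless /f/, voiced /v/.
retroflex: voiceless /ʂ/, voiced /ʐ/.
alveolo-palatal: voiceless /ɕ/, voiced /ʑ/.
uvular: voiceless /χ/, voiced /ʁ/.
pharyngeal: voiceless /ħ/, voiced /ʕ/.
glottal: voiceless /h/, voiced —.
Every place of articulation has a voiced member except glottal, where /ɦ/ would be expected.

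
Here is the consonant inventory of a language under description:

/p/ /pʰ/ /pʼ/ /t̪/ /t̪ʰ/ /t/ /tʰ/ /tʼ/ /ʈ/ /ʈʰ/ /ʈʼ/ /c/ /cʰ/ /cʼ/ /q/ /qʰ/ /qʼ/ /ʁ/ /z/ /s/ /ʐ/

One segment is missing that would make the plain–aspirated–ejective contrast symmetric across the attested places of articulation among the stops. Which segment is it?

/t̪ʼ/

Plain: /p/ (bilabial), /t̪/ (dental), /t/ (alveolar), /ʈ/ (retroflex), /c/ (palatal), /q/ (uvular).
Aspirated: /pʰ/ (bilabial), /t̪ʰ/ (dental), /tʰ/ (alveolar), /ʈʰ/ (retroflex), /cʰ/ (palatal), /qʰ/ (uvular).
Ejective: /pʼ/ (bilabial), /tʼ/ (alveolar), /ʈʼ/ (retroflex), /cʼ/ (palatal), /qʼ/ (uvular).
The dental row has no ejective member, so the gap is the ejective dental stop /t̪ʼ/.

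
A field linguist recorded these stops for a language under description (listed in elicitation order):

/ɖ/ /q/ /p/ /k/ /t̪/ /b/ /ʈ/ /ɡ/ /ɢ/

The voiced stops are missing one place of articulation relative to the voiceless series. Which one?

dental

Voiceless: /p/ (bilabial), /t̪/ (dental), /ʈ/ (retroflex), /k/ (velar), /q/ (uvular).
Voiced: /b/ (bilabial), /ɖ/ (retroflex), /ɡ/ (velar), /ɢ/ (uvular).
Every place of articulation has a voiced member except dental, where /d̪/ would be expected.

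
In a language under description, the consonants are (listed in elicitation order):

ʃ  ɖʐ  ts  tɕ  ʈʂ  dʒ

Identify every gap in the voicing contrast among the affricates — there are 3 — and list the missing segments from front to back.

/dz/, /tʃ/, /dʑ/

place of articulation  voiceless  voiced  
alveolar          ts        —       
postalveolar      —         dʒ      
retroflex         ʈʂ        ɖʐ      
alveolo-palatal   tɕ        —       
Gaps, from front to back: alveolar lacks voiced (/dz/); postalveolar lacks voiceless (/tʃ/); alveolo-palatal lacks voiced (/dʑ/).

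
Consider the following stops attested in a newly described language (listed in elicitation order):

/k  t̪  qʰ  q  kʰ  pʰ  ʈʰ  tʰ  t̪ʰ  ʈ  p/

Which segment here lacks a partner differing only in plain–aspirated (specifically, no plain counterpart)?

/tʰ/

Bilabial: /p/ ~ /pʰ/
Dental: /t̪/ ~ /t̪ʰ/
Retroflex: /ʈ/ ~ /ʈʰ/
Velar: /k/ ~ /kʰ/
Uvular: /q/ ~ /qʰ/
Alveolar: only /tʰ/ (aspirated); no plain partner.
So /tʰ/ is the unpaired segment.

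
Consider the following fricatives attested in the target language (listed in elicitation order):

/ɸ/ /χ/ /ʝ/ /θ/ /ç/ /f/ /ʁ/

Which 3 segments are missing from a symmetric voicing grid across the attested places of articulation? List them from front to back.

bilabial: voiceless /ɸ/, voiced —.
labiodental: voiceless /f/, voiced —.
dental: voiceless /θ/, voiced —.
palatal: voiceless /ç/, voiced /ʝ/.
uvular: voiceless /χ/, voiced /ʁ/.
Gaps, from front to back: bilabial lacks voiced (/β/); labiodental lacks voiced (/v/); dental lacks voiced (/ð/).

/β/, /v/, /ð/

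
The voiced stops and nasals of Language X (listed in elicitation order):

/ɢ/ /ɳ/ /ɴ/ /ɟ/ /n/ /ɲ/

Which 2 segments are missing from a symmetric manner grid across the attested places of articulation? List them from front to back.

/d/, /ɖ/

Oral stop: /ɟ/ (palatal), /ɢ/ (uvular).
Nasal: /n/ (alveolar), /ɳ/ (retroflex), /ɲ/ (palatal), /ɴ/ (uvular).
Gaps, from front to back: alveolar lacks oral stop (/d/); retroflex lacks oral stop (/ɖ/).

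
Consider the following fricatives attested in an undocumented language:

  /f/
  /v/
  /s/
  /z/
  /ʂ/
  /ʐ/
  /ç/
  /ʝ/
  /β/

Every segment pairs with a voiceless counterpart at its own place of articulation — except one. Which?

/β/

Labiodental: /f/ ~ /v/
Alveolar: /s/ ~ /z/
Retroflex: /ʂ/ ~ /ʐ/
Palatal: /ç/ ~ /ʝ/
Bilabial: only /β/ (voiced); no voiceless partner.
So /β/ is the unpaired segment.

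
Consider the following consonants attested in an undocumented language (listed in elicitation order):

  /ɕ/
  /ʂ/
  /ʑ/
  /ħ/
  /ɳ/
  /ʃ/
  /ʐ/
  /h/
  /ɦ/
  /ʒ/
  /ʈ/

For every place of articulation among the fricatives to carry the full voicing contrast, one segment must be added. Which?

/ʕ/

postalveolar: voiceless /ʃ/, voiced /ʒ/.
retroflex: voiceless /ʂ/, voiced /ʐ/.
alveolo-palatal: voiceless /ɕ/, voiced /ʑ/.
pharyngeal: voiceless /ħ/, voiced —.
glottal: voiceless /h/, voiced /ɦ/.
The pharyngeal row has no voiced member, so the gap is the voiced pharyngeal fricative /ʕ/.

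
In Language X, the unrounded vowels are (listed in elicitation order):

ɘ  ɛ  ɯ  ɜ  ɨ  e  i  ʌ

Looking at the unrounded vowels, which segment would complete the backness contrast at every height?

/ɤ/

height            front     central   back    
high              i         ɨ         ɯ       
high-mid          e         ɘ         —       
low-mid           ɛ         ɜ         ʌ       
The high-mid row has no back member, so the gap is the high-mid back unrounded vowel /ɤ/.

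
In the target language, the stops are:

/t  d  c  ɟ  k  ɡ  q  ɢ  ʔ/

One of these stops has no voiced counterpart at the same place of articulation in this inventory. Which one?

Alveolar: /t/ ~ /d/
Palatal: /c/ ~ /ɟ/
Velar: /k/ ~ /ɡ/
Uvular: /q/ ~ /ɢ/
Glottal: only /ʔ/ (voiceless); no voiced partner.
So /ʔ/ is the unpaired segment.

/ʔ/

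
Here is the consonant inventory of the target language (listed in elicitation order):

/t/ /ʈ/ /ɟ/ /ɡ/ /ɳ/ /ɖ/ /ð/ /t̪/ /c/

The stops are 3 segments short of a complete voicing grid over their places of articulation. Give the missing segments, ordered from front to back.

dental: voiceless /t̪/, voiced —.
alveolar: voiceless /t/, voiced —.
retroflex: voiceless /ʈ/, voiced /ɖ/.
palatal: voiceless /c/, voiced /ɟ/.
velar: voiceless —, voiced /ɡ/.
Gaps, from front to back: dental lacks voiced (/d̪/); alveolar lacks voiced (/d/); velar lacks voiceless (/k/).

/d̪/, /d/, /k/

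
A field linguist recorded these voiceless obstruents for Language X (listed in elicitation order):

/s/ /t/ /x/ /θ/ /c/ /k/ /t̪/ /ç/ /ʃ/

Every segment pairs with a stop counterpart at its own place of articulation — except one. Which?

Dental: /t̪/ ~ /θ/
Alveolar: /t/ ~ /s/
Palatal: /c/ ~ /ç/
Velar: /k/ ~ /x/
Postalveolar: only /ʃ/ (fricative); no stop partner.
So /ʃ/ is the unpaired segment.

/ʃ/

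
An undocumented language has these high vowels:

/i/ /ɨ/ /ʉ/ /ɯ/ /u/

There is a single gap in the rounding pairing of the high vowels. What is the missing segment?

/y/

Unrounded: /i/ (front), /ɨ/ (central), /ɯ/ (back).
Rounded: /ʉ/ (central), /u/ (back).
The front row has no rounded member, so the gap is the front rounded vowel /y/.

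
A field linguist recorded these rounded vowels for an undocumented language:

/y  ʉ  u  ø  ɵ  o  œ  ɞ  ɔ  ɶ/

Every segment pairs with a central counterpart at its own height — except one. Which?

High: /y/ ~ /ʉ/ ~ /u/
High-mid: /ø/ ~ /ɵ/ ~ /o/
Low-mid: /œ/ ~ /ɞ/ ~ /ɔ/
Low: only /ɶ/ (front); no central partner.
So /ɶ/ is the unpaired segment.

/ɶ/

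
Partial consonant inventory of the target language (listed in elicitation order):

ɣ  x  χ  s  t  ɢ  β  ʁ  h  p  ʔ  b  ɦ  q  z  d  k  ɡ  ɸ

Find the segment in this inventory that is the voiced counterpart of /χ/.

/χ/ is a voiceless uvular fricative.
The voiced counterpart is a voiced uvular fricative — in this inventory, /ʁ/.

/ʁ/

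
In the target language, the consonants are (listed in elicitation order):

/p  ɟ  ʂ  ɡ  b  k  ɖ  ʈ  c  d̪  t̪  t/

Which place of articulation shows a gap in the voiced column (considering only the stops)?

alveolar

bilabial: voiceless /p/, voiced /b/.
dental: voiceless /t̪/, voiced /d̪/.
alveolar: voiceless /t/, voiced —.
retroflex: voiceless /ʈ/, voiced /ɖ/.
palatal: voiceless /c/, voiced /ɟ/.
velar: voiceless /k/, voiced /ɡ/.
Every place of articulation has a voiced member except alveolar, where /d/ would be expected.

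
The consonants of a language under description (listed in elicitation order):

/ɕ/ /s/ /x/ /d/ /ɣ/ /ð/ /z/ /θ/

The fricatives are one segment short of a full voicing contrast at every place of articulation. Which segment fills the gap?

/ʑ/

Voiceless: /θ/ (dental), /s/ (alveolar), /ɕ/ (alveolo-palatal), /x/ (velar).
Voiced: /ð/ (dental), /z/ (alveolar), /ɣ/ (velar).
The alveolo-palatal row has no voiced member, so the gap is the voiced alveolo-palatal fricative /ʑ/.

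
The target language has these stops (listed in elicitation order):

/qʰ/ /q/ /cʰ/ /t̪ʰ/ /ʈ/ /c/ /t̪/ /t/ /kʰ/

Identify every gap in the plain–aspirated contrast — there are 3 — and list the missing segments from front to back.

dental: plain /t̪/, aspirated /t̪ʰ/.
alveolar: plain /t/, aspirated —.
retroflex: plain /ʈ/, aspirated —.
palatal: plain /c/, aspirated /cʰ/.
velar: plain —, aspirated /kʰ/.
uvular: plain /q/, aspirated /qʰ/.
Gaps, from front to back: alveolar lacks aspirated (/tʰ/); retroflex lacks aspirated (/ʈʰ/); velar lacks plain (/k/).

/tʰ/, /ʈʰ/, /k/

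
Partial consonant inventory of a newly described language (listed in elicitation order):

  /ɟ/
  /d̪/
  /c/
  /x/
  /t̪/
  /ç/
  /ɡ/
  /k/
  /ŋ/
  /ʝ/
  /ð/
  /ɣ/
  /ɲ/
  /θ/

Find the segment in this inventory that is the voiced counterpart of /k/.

/k/ is a voiceless velar stop.
The voiced counterpart is a voiced velar stop — in this inventory, /ɡ/.

/ɡ/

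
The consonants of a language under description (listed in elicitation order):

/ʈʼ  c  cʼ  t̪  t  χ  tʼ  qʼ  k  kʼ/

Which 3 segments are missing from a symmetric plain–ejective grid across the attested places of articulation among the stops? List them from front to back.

place of articulation  plain     ejective
dental            t̪        —       
alveolar          t         tʼ      
retroflex         —         ʈʼ      
palatal           c         cʼ      
velar             k         kʼ      
uvular            —         qʼ      
Gaps, from front to back: dental lacks ejective (/t̪ʼ/); retroflex lacks plain (/ʈ/); uvular lacks plain (/q/).

/t̪ʼ/, /ʈ/, /q/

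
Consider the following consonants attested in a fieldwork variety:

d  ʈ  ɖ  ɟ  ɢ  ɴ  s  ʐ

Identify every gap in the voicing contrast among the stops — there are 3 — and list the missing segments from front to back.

place of articulation  voiceless  voiced  
alveolar          —         d       
retroflex         ʈ         ɖ       
palatal           —         ɟ       
uvular            —         ɢ       
Gaps, from front to back: alveolar lacks voiceless (/t/); palatal lacks voiceless (/c/); uvular lacks voiceless (/q/).

/t/, /c/, /q/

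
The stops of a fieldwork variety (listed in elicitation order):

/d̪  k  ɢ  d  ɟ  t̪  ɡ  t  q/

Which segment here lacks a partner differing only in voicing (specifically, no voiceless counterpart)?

Dental: /t̪/ ~ /d̪/
Alveolar: /t/ ~ /d/
Velar: /k/ ~ /ɡ/
Uvular: /q/ ~ /ɢ/
Palatal: only /ɟ/ (voiced); no voiceless partner.
So /ɟ/ is the unpaired segment.

/ɟ/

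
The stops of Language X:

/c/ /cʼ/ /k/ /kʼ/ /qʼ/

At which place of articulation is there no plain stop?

uvular

Plain: /c/ (palatal), /k/ (velar).
Ejective: /cʼ/ (palatal), /kʼ/ (velar), /qʼ/ (uvular).
Every place of articulation has a plain member except uvular, where /q/ would be expected.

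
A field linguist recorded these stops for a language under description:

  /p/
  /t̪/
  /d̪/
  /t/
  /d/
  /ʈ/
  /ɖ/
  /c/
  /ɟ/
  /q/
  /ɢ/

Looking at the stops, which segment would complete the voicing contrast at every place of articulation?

place of articulation  voiceless  voiced  
bilabial          p         —       
dental            t̪        d̪      
alveolar          t         d       
retroflex         ʈ         ɖ       
palatal           c         ɟ       
uvular            q         ɢ       
The bilabial row has no voiced member, so the gap is the voiced bilabial stop /b/.

/b/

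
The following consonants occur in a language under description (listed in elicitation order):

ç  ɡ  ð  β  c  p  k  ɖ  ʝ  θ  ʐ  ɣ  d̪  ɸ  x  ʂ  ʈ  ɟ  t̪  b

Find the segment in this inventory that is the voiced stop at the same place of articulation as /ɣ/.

/ɡ/

/ɣ/ is a voiced velar fricative.
The voiced stop at the same place is a voiced velar stop — in this inventory, /ɡ/.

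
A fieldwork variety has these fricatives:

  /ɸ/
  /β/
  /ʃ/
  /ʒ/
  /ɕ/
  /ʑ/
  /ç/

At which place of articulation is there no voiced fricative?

Voiceless: /ɸ/ (bilabial), /ʃ/ (postalveolar), /ɕ/ (alveolo-palatal), /ç/ (palatal).
Voiced: /β/ (bilabial), /ʒ/ (postalveolar), /ʑ/ (alveolo-palatal).
Every place of articulation has a voiced member except palatal, where /ʝ/ would be expected.

palatal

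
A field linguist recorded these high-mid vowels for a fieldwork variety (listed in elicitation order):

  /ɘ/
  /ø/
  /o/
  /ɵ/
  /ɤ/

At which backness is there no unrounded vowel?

Unrounded: /ɘ/ (central), /ɤ/ (back).
Rounded: /ø/ (front), /ɵ/ (central), /o/ (back).
Every backness has an unrounded member except front, where /e/ would be expected.

front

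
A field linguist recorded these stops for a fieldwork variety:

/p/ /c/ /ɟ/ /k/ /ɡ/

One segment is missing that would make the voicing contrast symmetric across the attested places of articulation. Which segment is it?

/b/

place of articulation  voiceless  voiced  
bilabial          p         —       
palatal           c         ɟ       
velar             k         ɡ       
The bilabial row has no voiced member, so the gap is the voiced bilabial stop /b/.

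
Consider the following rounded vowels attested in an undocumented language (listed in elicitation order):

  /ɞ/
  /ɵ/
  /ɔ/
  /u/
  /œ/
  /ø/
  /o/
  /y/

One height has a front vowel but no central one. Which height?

high: front /y/, central —, back /u/.
high-mid: front /ø/, central /ɵ/, back /o/.
low-mid: front /œ/, central /ɞ/, back /ɔ/.
Every height has a central member except high, where /ʉ/ would be expected.

high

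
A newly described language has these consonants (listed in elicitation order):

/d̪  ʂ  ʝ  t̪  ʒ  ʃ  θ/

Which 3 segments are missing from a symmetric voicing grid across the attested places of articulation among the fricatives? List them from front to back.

dental: voiceless /θ/, voiced —.
postalveolar: voiceless /ʃ/, voiced /ʒ/.
retroflex: voiceless /ʂ/, voiced —.
palatal: voiceless —, voiced /ʝ/.
Gaps, from front to back: dental lacks voiced (/ð/); retroflex lacks voiced (/ʐ/); palatal lacks voiceless (/ç/).

/ð/, /ʐ/, /ç/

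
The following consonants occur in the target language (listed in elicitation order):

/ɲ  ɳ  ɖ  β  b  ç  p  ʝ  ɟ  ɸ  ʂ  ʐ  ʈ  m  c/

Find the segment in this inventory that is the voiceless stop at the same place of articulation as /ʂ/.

/ʂ/ is a voiceless retroflex fricative.
The voiceless stop at the same place is a voiceless retroflex stop — in this inventory, /ʈ/.

/ʈ/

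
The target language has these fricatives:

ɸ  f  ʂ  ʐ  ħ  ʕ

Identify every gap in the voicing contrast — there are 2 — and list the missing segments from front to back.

/β/, /v/

place of articulation  voiceless  voiced  
bilabial          ɸ         —       
labiodental       f         —       
retroflex         ʂ         ʐ       
pharyngeal        ħ         ʕ       
Gaps, from front to back: bilabial lacks voiced (/β/); labiodental lacks voiced (/v/).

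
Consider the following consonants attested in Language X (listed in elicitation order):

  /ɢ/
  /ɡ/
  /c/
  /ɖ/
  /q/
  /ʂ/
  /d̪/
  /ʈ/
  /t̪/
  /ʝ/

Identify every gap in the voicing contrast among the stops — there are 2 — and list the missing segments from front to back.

/ɟ/, /k/

dental: voiceless /t̪/, voiced /d̪/.
retroflex: voiceless /ʈ/, voiced /ɖ/.
palatal: voiceless /c/, voiced —.
velar: voiceless —, voiced /ɡ/.
uvular: voiceless /q/, voiced /ɢ/.
Gaps, from front to back: palatal lacks voiced (/ɟ/); velar lacks voiceless (/k/).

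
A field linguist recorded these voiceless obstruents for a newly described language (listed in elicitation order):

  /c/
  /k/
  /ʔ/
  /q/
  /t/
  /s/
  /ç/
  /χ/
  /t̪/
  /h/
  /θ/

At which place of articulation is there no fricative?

velar

place of articulation  stop      fricative
dental            t̪        θ       
alveolar          t         s       
palatal           c         ç       
velar             k         —       
uvular            q         χ       
glottal           ʔ         h       
Every place of articulation has a fricative member except velar, where /x/ would be expected.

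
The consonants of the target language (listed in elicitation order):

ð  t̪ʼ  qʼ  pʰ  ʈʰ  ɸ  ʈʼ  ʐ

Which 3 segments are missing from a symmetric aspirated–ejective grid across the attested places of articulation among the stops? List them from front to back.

place of articulation  aspirated  ejective
bilabial          pʰ        —       
dental            —         t̪ʼ     
retroflex         ʈʰ        ʈʼ      
uvular            —         qʼ      
Gaps, from front to back: bilabial lacks ejective (/pʼ/); dental lacks aspirated (/t̪ʰ/); uvular lacks aspirated (/qʰ/).

/pʼ/, /t̪ʰ/, /qʰ/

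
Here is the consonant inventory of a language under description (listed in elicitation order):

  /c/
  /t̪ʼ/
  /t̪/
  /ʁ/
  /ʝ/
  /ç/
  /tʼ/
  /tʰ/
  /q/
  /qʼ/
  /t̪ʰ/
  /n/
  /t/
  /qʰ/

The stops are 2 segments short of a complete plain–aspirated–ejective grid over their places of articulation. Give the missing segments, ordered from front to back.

dental: plain /t̪/, aspirated /t̪ʰ/, ejective /t̪ʼ/.
alveolar: plain /t/, aspirated /tʰ/, ejective /tʼ/.
palatal: plain /c/, aspirated —, ejective —.
uvular: plain /q/, aspirated /qʰ/, ejective /qʼ/.
Gaps, from front to back: palatal lacks aspirated (/cʰ/); palatal lacks ejective (/cʼ/).

/cʰ/, /cʼ/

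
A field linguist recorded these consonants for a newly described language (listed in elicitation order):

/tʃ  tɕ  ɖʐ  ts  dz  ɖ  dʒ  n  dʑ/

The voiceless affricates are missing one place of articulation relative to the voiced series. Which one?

retroflex

Voiceless: /ts/ (alveolar), /tʃ/ (postalveolar), /tɕ/ (alveolo-palatal).
Voiced: /dz/ (alveolar), /dʒ/ (postalveolar), /ɖʐ/ (retroflex), /dʑ/ (alveolo-palatal).
Every place of articulation has a voiceless member except retroflex, where /ʈʂ/ would be expected.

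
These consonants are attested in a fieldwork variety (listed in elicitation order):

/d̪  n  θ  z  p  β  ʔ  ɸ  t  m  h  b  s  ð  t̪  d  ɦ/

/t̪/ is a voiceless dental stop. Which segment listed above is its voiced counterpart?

/d̪/

The voiced counterpart is a voiced dental stop — in this inventory, /d̪/.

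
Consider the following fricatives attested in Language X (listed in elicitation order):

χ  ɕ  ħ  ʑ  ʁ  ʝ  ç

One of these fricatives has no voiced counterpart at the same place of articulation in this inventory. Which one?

/ħ/

Alveolo-palatal: /ɕ/ ~ /ʑ/
Palatal: /ç/ ~ /ʝ/
Uvular: /χ/ ~ /ʁ/
Pharyngeal: only /ħ/ (voiceless); no voiced partner.
So /ħ/ is the unpaired segment.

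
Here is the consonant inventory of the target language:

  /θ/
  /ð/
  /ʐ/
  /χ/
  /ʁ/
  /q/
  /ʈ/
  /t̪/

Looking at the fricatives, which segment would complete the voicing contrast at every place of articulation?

/ʂ/

dental: voiceless /θ/, voiced /ð/.
retroflex: voiceless —, voiced /ʐ/.
uvular: voiceless /χ/, voiced /ʁ/.
The retroflex row has no voiceless member, so the gap is the voiceless retroflex fricative /ʂ/.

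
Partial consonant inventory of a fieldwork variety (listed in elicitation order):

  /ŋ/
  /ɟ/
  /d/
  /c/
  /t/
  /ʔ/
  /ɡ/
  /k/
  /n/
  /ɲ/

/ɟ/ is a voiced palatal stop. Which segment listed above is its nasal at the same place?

/ɲ/

The nasal at the same place is a palatal nasal — in this inventory, /ɲ/.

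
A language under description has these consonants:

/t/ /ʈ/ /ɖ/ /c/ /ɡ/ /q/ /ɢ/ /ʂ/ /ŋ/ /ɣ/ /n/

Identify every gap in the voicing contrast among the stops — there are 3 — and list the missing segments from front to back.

alveolar: voiceless /t/, voiced —.
retroflex: voiceless /ʈ/, voiced /ɖ/.
palatal: voiceless /c/, voiced —.
velar: voiceless —, voiced /ɡ/.
uvular: voiceless /q/, voiced /ɢ/.
Gaps, from front to back: alveolar lacks voiced (/d/); palatal lacks voiced (/ɟ/); velar lacks voiceless (/k/).

/d/, /ɟ/, /k/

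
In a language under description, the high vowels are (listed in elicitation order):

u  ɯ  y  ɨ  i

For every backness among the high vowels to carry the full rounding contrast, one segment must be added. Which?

/ʉ/

front: unrounded /i/, rounded /y/.
central: unrounded /ɨ/, rounded —.
back: unrounded /ɯ/, rounded /u/.
The central row has no rounded member, so the gap is the central rounded vowel /ʉ/.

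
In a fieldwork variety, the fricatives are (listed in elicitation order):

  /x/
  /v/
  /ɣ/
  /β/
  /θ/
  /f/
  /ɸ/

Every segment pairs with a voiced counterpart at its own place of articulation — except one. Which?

/θ/

Bilabial: /ɸ/ ~ /β/
Labiodental: /f/ ~ /v/
Velar: /x/ ~ /ɣ/
Dental: only /θ/ (voiceless); no voiced partner.
So /θ/ is the unpaired segment.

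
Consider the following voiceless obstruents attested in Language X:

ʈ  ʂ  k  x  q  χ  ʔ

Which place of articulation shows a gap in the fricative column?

retroflex: stop /ʈ/, fricative /ʂ/.
velar: stop /k/, fricative /x/.
uvular: stop /q/, fricative /χ/.
glottal: stop /ʔ/, fricative —.
Every place of articulation has a fricative member except glottal, where /h/ would be expected.

glottal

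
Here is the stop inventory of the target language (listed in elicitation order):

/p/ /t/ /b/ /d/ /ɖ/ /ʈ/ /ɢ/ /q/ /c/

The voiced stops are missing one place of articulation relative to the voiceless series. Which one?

palatal

bilabial: voiceless /p/, voiced /b/.
alveolar: voiceless /t/, voiced /d/.
retroflex: voiceless /ʈ/, voiced /ɖ/.
palatal: voiceless /c/, voiced —.
uvular: voiceless /q/, voiced /ɢ/.
Every place of articulation has a voiced member except palatal, where /ɟ/ would be expected.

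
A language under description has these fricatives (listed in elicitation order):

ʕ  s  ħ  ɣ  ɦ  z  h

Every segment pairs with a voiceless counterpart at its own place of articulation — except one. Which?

Alveolar: /s/ ~ /z/
Pharyngeal: /ħ/ ~ /ʕ/
Glottal: /h/ ~ /ɦ/
Velar: only /ɣ/ (voiced); no voiceless partner.
So /ɣ/ is the unpaired segment.

/ɣ/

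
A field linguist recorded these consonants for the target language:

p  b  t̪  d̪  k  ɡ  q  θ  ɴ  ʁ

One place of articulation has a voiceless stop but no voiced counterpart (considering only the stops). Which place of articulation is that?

Voiceless: /p/ (bilabial), /t̪/ (dental), /k/ (velar), /q/ (uvular).
Voiced: /b/ (bilabial), /d̪/ (dental), /ɡ/ (velar).
Every place of articulation has a voiced member except uvular, where /ɢ/ would be expected.

uvular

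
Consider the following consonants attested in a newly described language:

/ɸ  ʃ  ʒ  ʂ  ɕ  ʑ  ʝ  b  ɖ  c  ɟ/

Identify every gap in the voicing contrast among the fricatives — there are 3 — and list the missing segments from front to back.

/β/, /ʐ/, /ç/

place of articulation  voiceless  voiced  
bilabial          ɸ         —       
postalveolar      ʃ         ʒ       
retroflex         ʂ         —       
alveolo-palatal   ɕ         ʑ       
palatal           —         ʝ       
Gaps, from front to back: bilabial lacks voiced (/β/); retroflex lacks voiced (/ʐ/); palatal lacks voiceless (/ç/).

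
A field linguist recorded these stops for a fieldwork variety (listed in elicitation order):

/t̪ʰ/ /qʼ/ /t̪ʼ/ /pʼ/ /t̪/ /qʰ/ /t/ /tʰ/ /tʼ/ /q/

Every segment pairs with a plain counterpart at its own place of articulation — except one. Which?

Dental: /t̪/ ~ /t̪ʰ/ ~ /t̪ʼ/
Alveolar: /t/ ~ /tʰ/ ~ /tʼ/
Uvular: /q/ ~ /qʰ/ ~ /qʼ/
Bilabial: only /pʼ/ (ejective); no plain partner.
So /pʼ/ is the unpaired segment.

/pʼ/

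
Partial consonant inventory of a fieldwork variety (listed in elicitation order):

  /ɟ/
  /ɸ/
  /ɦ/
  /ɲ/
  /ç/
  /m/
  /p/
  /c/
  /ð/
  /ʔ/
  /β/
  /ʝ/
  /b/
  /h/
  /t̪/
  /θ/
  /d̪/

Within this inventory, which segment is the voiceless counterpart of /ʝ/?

/ʝ/ is a voiced palatal fricative.
The voiceless counterpart is a voiceless palatal fricative — in this inventory, /ç/.

/ç/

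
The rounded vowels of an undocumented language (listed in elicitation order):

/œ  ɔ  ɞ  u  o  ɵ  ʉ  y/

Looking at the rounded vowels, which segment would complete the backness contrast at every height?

Front: /y/ (high), /œ/ (low-mid).
Central: /ʉ/ (high), /ɵ/ (high-mid), /ɞ/ (low-mid).
Back: /u/ (high), /o/ (high-mid), /ɔ/ (low-mid).
The high-mid row has no front member, so the gap is the high-mid front rounded vowel /ø/.

/ø/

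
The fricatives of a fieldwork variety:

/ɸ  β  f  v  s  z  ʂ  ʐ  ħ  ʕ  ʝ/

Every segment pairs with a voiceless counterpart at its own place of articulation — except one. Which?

Bilabial: /ɸ/ ~ /β/
Labiodental: /f/ ~ /v/
Alveolar: /s/ ~ /z/
Retroflex: /ʂ/ ~ /ʐ/
Pharyngeal: /ħ/ ~ /ʕ/
Palatal: only /ʝ/ (voiced); no voiceless partner.
So /ʝ/ is the unpaired segment.

/ʝ/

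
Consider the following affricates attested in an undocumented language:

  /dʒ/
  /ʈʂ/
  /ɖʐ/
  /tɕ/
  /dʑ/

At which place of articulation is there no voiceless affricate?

Voiceless: /ʈʂ/ (retroflex), /tɕ/ (alveolo-palatal).
Voiced: /dʒ/ (postalveolar), /ɖʐ/ (retroflex), /dʑ/ (alveolo-palatal).
Every place of articulation has a voiceless member except postalveolar, where /tʃ/ would be expected.

postalveolar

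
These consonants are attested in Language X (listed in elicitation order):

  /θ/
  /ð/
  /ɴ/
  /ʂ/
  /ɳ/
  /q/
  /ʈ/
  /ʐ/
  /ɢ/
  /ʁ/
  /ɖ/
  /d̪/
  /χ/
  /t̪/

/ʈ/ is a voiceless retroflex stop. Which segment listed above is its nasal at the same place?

The nasal at the same place is a retroflex nasal — in this inventory, /ɳ/.

/ɳ/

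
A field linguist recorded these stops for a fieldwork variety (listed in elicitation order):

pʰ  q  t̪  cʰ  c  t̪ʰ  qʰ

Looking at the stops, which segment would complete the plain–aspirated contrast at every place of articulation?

bilabial: plain —, aspirated /pʰ/.
dental: plain /t̪/, aspirated /t̪ʰ/.
palatal: plain /c/, aspirated /cʰ/.
uvular: plain /q/, aspirated /qʰ/.
The bilabial row has no plain member, so the gap is the plain bilabial stop /p/.

/p/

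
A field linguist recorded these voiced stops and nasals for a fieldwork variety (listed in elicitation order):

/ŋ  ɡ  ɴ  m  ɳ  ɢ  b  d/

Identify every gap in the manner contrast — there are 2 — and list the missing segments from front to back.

Oral stop: /b/ (bilabial), /d/ (alveolar), /ɡ/ (velar), /ɢ/ (uvular).
Nasal: /m/ (bilabial), /ɳ/ (retroflex), /ŋ/ (velar), /ɴ/ (uvular).
Gaps, from front to back: alveolar lacks nasal (/n/); retroflex lacks oral stop (/ɖ/).

/n/, /ɖ/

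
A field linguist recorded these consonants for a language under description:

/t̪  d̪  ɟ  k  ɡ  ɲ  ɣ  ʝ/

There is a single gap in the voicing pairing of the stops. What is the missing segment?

Voiceless: /t̪/ (dental), /k/ (velar).
Voiced: /d̪/ (dental), /ɟ/ (palatal), /ɡ/ (velar).
The palatal row has no voiceless member, so the gap is the voiceless palatal stop /c/.

/c/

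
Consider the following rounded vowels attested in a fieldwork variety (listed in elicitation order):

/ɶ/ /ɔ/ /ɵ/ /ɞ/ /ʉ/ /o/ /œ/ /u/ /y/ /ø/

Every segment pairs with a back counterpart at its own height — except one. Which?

High: /y/ ~ /ʉ/ ~ /u/
High-mid: /ø/ ~ /ɵ/ ~ /o/
Low-mid: /œ/ ~ /ɞ/ ~ /ɔ/
Low: only /ɶ/ (front); no back partner.
So /ɶ/ is the unpaired segment.

/ɶ/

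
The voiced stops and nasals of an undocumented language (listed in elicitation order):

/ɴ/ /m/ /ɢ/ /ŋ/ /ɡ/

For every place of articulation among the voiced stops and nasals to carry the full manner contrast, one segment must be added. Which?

Oral stop: /ɡ/ (velar), /ɢ/ (uvular).
Nasal: /m/ (bilabial), /ŋ/ (velar), /ɴ/ (uvular).
The bilabial row has no oral stop member, so the gap is the bilabial oral stop /b/.

/b/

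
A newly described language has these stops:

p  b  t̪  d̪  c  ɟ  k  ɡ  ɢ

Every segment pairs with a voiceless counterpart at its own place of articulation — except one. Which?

/ɢ/

Bilabial: /p/ ~ /b/
Dental: /t̪/ ~ /d̪/
Palatal: /c/ ~ /ɟ/
Velar: /k/ ~ /ɡ/
Uvular: only /ɢ/ (voiced); no voiceless partner.
So /ɢ/ is the unpaired segment.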